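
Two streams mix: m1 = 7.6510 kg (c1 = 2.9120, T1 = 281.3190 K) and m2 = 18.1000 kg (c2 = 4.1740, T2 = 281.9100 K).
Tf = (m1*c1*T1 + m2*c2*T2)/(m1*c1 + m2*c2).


num = 27565.8377
den = 97.8291
Tf = 281.7754 K

281.7754 K


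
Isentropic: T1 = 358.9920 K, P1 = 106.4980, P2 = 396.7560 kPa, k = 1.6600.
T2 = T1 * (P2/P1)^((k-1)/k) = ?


(k-1)/k = 0.3976
(P2/P1)^exp = 1.6869
T2 = 358.9920 * 1.6869 = 605.5936 K

605.5936 K


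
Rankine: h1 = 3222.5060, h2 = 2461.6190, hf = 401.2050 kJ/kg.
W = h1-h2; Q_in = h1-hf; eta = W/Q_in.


W = 760.8870 kJ/kg
Q_in = 2821.3010 kJ/kg
eta = 0.2697 = 26.9694%

eta = 26.9694%


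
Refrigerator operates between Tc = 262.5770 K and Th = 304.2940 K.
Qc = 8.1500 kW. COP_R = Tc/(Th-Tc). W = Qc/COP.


COP = 262.5770 / 41.7170 = 6.2942
W = 8.1500 / 6.2942 = 1.2948 kW

COP = 6.2942, W = 1.2948 kW


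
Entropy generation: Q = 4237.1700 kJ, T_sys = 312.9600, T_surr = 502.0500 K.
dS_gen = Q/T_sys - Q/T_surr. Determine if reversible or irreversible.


dS_sys = 4237.1700/312.9600 = 13.5390 kJ/K
dS_surr = -4237.1700/502.0500 = -8.4397 kJ/K
dS_gen = 13.5390 - 8.4397 = 5.0993 kJ/K (irreversible)

dS_gen = 5.0993 kJ/K, irreversible


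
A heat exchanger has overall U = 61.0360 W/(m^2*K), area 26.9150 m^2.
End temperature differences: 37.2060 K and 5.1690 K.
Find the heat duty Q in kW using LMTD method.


LMTD = 16.2312 K
Q = 61.0360 * 26.9150 * 16.2312 = 26664.3604 W = 26.6644 kW

26.6644 kW


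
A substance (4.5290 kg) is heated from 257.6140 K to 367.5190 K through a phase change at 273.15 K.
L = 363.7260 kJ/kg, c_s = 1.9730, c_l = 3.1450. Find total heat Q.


Q1 (sensible, solid) = 4.5290 * 1.9730 * 15.5360 = 138.8253 kJ
Q2 (latent) = 4.5290 * 363.7260 = 1647.3151 kJ
Q3 (sensible, liquid) = 4.5290 * 3.1450 * 94.3690 = 1344.1642 kJ
Q_total = 3130.3046 kJ

3130.3046 kJ


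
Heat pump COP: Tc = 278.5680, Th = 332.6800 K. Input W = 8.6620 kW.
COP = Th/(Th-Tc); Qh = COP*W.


COP = 332.6800 / 54.1120 = 6.1480
Qh = 6.1480 * 8.6620 = 53.2539 kW

COP = 6.1480, Qh = 53.2539 kW


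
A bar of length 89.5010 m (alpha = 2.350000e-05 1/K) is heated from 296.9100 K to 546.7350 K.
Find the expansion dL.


dT = 249.8250 K
dL = 2.350000e-05 * 89.5010 * 249.8250 = 0.525450 m
L_final = 90.026450 m

dL = 0.525450 m


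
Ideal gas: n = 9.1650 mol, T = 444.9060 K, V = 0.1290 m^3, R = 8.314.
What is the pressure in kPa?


P = nRT/V = 9.1650 * 8.314 * 444.9060 / 0.1290
= 33900.8629 / 0.1290 = 262797.3865 Pa = 262.7974 kPa

262.7974 kPa


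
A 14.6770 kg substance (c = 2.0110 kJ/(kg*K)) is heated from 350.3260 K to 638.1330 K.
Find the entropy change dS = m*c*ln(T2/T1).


T2/T1 = 1.8215
ln(T2/T1) = 0.5997
dS = 14.6770 * 2.0110 * 0.5997 = 17.6999 kJ/K

17.6999 kJ/K


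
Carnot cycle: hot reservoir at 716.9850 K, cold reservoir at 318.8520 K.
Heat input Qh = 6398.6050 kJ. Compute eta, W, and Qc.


eta = 1 - 318.8520/716.9850 = 0.5553
W = 0.5553 * 6398.6050 = 3553.0671 kJ
Qc = 6398.6050 - 3553.0671 = 2845.5379 kJ

eta = 55.5288%, W = 3553.0671 kJ, Qc = 2845.5379 kJ


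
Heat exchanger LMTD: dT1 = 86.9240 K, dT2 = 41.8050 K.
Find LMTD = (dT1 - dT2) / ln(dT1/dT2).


dT1/dT2 = 2.0793
ln(dT1/dT2) = 0.7320
LMTD = 45.1190 / 0.7320 = 61.6364 K

61.6364 K


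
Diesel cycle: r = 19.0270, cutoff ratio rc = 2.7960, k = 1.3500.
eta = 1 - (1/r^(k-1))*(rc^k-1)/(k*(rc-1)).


r^(k-1) = 2.8040
rc^k = 4.0071
eta = 0.5577 = 55.7695%

55.7695%


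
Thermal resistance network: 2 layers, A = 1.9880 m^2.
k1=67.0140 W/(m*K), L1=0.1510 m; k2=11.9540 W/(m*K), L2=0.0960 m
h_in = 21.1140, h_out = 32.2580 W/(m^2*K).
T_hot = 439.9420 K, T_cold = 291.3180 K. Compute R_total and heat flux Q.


R_conv_in = 1/(21.1140*1.9880) = 0.0238
R_1 = 0.1510/(67.0140*1.9880) = 0.0011
R_2 = 0.0960/(11.9540*1.9880) = 0.0040
R_conv_out = 1/(32.2580*1.9880) = 0.0156
R_total = 0.0446 K/W
Q = 148.6240 / 0.0446 = 3333.0816 W

R_total = 0.0446 K/W, Q = 3333.0816 W


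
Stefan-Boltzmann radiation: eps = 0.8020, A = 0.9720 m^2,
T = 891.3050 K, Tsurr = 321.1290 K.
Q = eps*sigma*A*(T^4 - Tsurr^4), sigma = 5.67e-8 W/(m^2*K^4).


T^4 = 6.3111e+11
Tsurr^4 = 1.0635e+10
Q = 0.8020 * 5.67e-8 * 0.9720 * 6.2048e+11 = 27425.1257 W

27425.1257 W


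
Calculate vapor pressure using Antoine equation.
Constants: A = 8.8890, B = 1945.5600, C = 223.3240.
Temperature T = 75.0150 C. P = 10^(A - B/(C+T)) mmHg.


C+T = 298.3390
B/(C+T) = 6.5213
log10(P) = 8.8890 - 6.5213 = 2.3677
P = 10^2.3677 = 233.1813 mmHg

233.1813 mmHg


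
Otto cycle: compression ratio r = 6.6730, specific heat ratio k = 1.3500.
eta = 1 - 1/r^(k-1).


r^(k-1) = 1.9432
eta = 1 - 1/1.9432 = 0.4854 = 48.5379%

48.5379%


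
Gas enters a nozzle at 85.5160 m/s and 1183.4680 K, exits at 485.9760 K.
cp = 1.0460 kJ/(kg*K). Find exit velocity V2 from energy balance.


dT = 697.4920 K
2*cp*1000*dT = 1459153.2640
V1^2 = 7312.9863
V2 = sqrt(1466466.2503) = 1210.9774 m/s

1210.9774 m/s


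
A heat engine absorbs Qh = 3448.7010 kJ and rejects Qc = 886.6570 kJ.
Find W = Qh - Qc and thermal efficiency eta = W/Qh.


W = 3448.7010 - 886.6570 = 2562.0440 kJ
eta = 2562.0440 / 3448.7010 = 0.7429 = 74.2901%

W = 2562.0440 kJ, eta = 74.2901%


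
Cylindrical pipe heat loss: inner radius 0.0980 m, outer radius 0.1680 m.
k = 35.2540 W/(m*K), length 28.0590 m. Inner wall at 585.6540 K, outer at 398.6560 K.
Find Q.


dT = 186.9980 K
ln(ro/ri) = 0.5390
Q = 2*pi*35.2540*28.0590*186.9980 / 0.5390 = 2156311.3734 W

2156311.3734 W


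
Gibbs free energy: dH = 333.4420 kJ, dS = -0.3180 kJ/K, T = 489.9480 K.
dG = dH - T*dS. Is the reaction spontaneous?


T*dS = 489.9480 * -0.3180 = -155.8035 kJ
dG = 333.4420 + 155.8035 = 489.2455 kJ (non-spontaneous)

dG = 489.2455 kJ, non-spontaneous


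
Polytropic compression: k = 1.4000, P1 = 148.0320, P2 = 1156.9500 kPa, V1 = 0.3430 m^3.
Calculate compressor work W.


(k-1)/k = 0.2857
(P2/P1)^exp = 1.7994
W = 3.5000 * 148.0320 * 0.3430 * (1.7994 - 1) = 142.0658 kJ

142.0658 kJ


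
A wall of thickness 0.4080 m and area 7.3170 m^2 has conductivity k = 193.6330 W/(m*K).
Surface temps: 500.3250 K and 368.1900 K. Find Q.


dT = 132.1350 K
Q = 193.6330 * 7.3170 * 132.1350 / 0.4080 = 458849.3651 W

458849.3651 W


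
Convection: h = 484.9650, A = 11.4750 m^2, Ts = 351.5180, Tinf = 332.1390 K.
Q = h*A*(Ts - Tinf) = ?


dT = 19.3790 K
Q = 484.9650 * 11.4750 * 19.3790 = 107843.6190 W

107843.6190 W


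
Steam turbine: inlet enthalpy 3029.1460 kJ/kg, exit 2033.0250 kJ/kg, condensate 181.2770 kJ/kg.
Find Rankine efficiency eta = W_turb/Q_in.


W = 996.1210 kJ/kg
Q_in = 2847.8690 kJ/kg
eta = 0.3498 = 34.9778%

eta = 34.9778%


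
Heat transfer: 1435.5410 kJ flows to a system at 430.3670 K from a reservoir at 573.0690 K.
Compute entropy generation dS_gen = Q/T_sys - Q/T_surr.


dS_sys = 1435.5410/430.3670 = 3.3356 kJ/K
dS_surr = -1435.5410/573.0690 = -2.5050 kJ/K
dS_gen = 3.3356 - 2.5050 = 0.8306 kJ/K (irreversible)

dS_gen = 0.8306 kJ/K, irreversible


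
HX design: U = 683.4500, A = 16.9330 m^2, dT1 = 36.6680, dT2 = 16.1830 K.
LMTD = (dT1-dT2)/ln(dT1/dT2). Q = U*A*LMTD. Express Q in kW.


LMTD = 25.0445 K
Q = 683.4500 * 16.9330 * 25.0445 = 289836.7923 W = 289.8368 kW

289.8368 kW


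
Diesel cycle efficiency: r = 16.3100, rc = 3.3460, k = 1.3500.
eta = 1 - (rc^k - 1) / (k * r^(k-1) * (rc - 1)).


r^(k-1) = 2.6568
rc^k = 5.1063
eta = 0.5120 = 51.1983%

51.1983%


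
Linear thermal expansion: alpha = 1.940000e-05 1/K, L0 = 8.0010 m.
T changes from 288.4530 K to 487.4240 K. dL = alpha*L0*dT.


dT = 198.9710 K
dL = 1.940000e-05 * 8.0010 * 198.9710 = 0.030884 m
L_final = 8.031884 m

dL = 0.030884 m


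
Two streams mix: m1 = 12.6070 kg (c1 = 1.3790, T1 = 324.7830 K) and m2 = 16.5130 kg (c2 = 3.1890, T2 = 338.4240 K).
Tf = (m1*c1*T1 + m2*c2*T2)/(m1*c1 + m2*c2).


num = 23467.7630
den = 70.0450
Tf = 335.0383 K

335.0383 K


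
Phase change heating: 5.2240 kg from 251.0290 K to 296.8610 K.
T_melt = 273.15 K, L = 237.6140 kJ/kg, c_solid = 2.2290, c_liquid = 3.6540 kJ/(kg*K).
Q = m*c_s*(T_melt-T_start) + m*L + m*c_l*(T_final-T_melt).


Q1 (sensible, solid) = 5.2240 * 2.2290 * 22.1210 = 257.5835 kJ
Q2 (latent) = 5.2240 * 237.6140 = 1241.2955 kJ
Q3 (sensible, liquid) = 5.2240 * 3.6540 * 23.7110 = 452.6073 kJ
Q_total = 1951.4863 kJ

1951.4863 kJ


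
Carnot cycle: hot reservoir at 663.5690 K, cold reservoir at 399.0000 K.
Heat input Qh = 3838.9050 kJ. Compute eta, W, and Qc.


eta = 1 - 399.0000/663.5690 = 0.3987
W = 0.3987 * 3838.9050 = 1530.5948 kJ
Qc = 3838.9050 - 1530.5948 = 2308.3102 kJ

eta = 39.8706%, W = 1530.5948 kJ, Qc = 2308.3102 kJ


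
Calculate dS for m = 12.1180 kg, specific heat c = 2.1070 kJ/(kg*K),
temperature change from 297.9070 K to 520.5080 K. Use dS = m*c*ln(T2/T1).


T2/T1 = 1.7472
ln(T2/T1) = 0.5580
dS = 12.1180 * 2.1070 * 0.5580 = 14.2478 kJ/K

14.2478 kJ/K


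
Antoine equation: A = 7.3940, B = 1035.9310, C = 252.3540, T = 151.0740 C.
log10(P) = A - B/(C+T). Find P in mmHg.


C+T = 403.4280
B/(C+T) = 2.5678
log10(P) = 7.3940 - 2.5678 = 4.8262
P = 10^4.8262 = 67016.0349 mmHg

67016.0349 mmHg


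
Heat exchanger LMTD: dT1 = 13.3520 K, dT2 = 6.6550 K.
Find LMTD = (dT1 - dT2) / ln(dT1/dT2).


dT1/dT2 = 2.0063
ln(dT1/dT2) = 0.6963
LMTD = 6.6970 / 0.6963 = 9.6180 K

9.6180 K


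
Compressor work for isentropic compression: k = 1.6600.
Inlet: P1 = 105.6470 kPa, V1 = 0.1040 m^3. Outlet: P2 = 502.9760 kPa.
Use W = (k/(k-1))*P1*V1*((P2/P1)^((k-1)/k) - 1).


(k-1)/k = 0.3976
(P2/P1)^exp = 1.8597
W = 2.5152 * 105.6470 * 0.1040 * (1.8597 - 1) = 23.7576 kJ

23.7576 kJ


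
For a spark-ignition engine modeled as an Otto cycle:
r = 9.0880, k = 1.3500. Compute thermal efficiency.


r^(k-1) = 2.1650
eta = 1 - 1/2.1650 = 0.5381 = 53.8113%

53.8113%


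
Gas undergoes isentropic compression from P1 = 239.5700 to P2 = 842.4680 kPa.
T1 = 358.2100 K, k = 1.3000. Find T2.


(k-1)/k = 0.2308
(P2/P1)^exp = 1.3367
T2 = 358.2100 * 1.3367 = 478.8127 K

478.8127 K


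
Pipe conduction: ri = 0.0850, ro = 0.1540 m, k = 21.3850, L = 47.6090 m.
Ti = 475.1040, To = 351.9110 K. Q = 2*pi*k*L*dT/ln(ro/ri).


dT = 123.1930 K
ln(ro/ri) = 0.5943
Q = 2*pi*21.3850*47.6090*123.1930 / 0.5943 = 1326042.6721 W

1326042.6721 W


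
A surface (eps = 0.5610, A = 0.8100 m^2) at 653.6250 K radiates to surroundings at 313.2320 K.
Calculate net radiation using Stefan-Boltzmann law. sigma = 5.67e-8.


T^4 = 1.8252e+11
Tsurr^4 = 9.6264e+09
Q = 0.5610 * 5.67e-8 * 0.8100 * 1.7290e+11 = 4454.6564 W

4454.6564 W


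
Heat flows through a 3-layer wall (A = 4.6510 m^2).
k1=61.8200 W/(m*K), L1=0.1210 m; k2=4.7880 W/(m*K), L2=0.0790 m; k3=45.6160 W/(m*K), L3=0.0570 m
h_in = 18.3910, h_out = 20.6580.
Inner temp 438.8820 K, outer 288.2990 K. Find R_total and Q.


R_conv_in = 1/(18.3910*4.6510) = 0.0117
R_1 = 0.1210/(61.8200*4.6510) = 0.0004
R_2 = 0.0790/(4.7880*4.6510) = 0.0035
R_3 = 0.0570/(45.6160*4.6510) = 0.0003
R_conv_out = 1/(20.6580*4.6510) = 0.0104
R_total = 0.0263 K/W
Q = 150.5830 / 0.0263 = 5717.7851 W

R_total = 0.0263 K/W, Q = 5717.7851 W


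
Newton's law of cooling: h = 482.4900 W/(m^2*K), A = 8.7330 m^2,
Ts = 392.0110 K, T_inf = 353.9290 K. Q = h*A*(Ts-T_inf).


dT = 38.0820 K
Q = 482.4900 * 8.7330 * 38.0820 = 160461.7504 W

160461.7504 W


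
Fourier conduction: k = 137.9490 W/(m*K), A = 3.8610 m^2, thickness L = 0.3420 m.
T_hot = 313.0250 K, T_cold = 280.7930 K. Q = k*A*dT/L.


dT = 32.2320 K
Q = 137.9490 * 3.8610 * 32.2320 / 0.3420 = 50197.2016 W

50197.2016 W


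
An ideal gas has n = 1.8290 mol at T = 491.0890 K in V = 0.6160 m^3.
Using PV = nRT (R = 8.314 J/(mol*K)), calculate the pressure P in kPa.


P = nRT/V = 1.8290 * 8.314 * 491.0890 / 0.6160
= 7467.6496 / 0.6160 = 12122.8078 Pa = 12.1228 kPa

12.1228 kPa


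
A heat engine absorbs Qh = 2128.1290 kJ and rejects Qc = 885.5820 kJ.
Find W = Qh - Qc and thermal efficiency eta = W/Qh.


W = 2128.1290 - 885.5820 = 1242.5470 kJ
eta = 1242.5470 / 2128.1290 = 0.5839 = 58.3868%

W = 1242.5470 kJ, eta = 58.3868%


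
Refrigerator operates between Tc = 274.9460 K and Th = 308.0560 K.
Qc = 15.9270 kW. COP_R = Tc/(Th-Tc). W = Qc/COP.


COP = 274.9460 / 33.1100 = 8.3040
W = 15.9270 / 8.3040 = 1.9180 kW

COP = 8.3040, W = 1.9180 kW


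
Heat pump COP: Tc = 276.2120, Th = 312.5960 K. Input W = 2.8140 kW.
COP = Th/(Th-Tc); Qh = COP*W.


COP = 312.5960 / 36.3840 = 8.5916
Qh = 8.5916 * 2.8140 = 24.1767 kW

COP = 8.5916, Qh = 24.1767 kW


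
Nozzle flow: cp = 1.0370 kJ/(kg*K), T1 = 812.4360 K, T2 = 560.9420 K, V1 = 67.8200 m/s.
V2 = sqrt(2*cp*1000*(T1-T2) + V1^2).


dT = 251.4940 K
2*cp*1000*dT = 521598.5560
V1^2 = 4599.5524
V2 = sqrt(526198.1084) = 725.3951 m/s

725.3951 m/s


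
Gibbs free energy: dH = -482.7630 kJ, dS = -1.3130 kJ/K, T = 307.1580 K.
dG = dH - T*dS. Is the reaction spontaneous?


T*dS = 307.1580 * -1.3130 = -403.2985 kJ
dG = -482.7630 + 403.2985 = -79.4645 kJ (spontaneous)

dG = -79.4645 kJ, spontaneous


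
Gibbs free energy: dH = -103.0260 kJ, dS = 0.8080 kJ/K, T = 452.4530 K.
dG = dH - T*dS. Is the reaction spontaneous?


T*dS = 452.4530 * 0.8080 = 365.5820 kJ
dG = -103.0260 - 365.5820 = -468.6080 kJ (spontaneous)

dG = -468.6080 kJ, spontaneous


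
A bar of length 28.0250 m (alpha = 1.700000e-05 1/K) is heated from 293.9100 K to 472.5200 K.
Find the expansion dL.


dT = 178.6100 K
dL = 1.700000e-05 * 28.0250 * 178.6100 = 0.085094 m
L_final = 28.110094 m

dL = 0.085094 m


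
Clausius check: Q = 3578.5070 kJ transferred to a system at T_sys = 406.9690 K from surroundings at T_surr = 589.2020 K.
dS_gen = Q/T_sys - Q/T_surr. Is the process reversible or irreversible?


dS_sys = 3578.5070/406.9690 = 8.7931 kJ/K
dS_surr = -3578.5070/589.2020 = -6.0735 kJ/K
dS_gen = 8.7931 - 6.0735 = 2.7196 kJ/K (irreversible)

dS_gen = 2.7196 kJ/K, irreversible


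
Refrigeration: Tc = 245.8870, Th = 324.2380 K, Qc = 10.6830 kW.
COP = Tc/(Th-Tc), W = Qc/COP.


COP = 245.8870 / 78.3510 = 3.1383
W = 10.6830 / 3.1383 = 3.4041 kW

COP = 3.1383, W = 3.4041 kW


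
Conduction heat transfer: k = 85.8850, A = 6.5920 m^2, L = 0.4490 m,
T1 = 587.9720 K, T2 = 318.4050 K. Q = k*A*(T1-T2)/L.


dT = 269.5670 K
Q = 85.8850 * 6.5920 * 269.5670 / 0.4490 = 339902.9260 W

339902.9260 W


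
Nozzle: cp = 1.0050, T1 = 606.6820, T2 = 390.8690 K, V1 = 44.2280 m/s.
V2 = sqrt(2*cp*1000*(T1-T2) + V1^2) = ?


dT = 215.8130 K
2*cp*1000*dT = 433784.1300
V1^2 = 1956.1160
V2 = sqrt(435740.2460) = 660.1062 m/s

660.1062 m/s


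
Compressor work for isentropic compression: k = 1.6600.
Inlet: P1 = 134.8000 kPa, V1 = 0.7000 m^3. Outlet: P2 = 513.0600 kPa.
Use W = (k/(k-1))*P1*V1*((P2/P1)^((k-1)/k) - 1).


(k-1)/k = 0.3976
(P2/P1)^exp = 1.7013
W = 2.5152 * 134.8000 * 0.7000 * (1.7013 - 1) = 166.4502 kJ

166.4502 kJ


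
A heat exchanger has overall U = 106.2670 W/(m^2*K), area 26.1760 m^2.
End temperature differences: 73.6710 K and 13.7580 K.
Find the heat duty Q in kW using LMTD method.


LMTD = 35.7052 K
Q = 106.2670 * 26.1760 * 35.7052 = 99319.3162 W = 99.3193 kW

99.3193 kW


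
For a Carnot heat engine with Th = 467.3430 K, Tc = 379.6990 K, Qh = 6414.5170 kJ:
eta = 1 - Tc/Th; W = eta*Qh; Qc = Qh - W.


eta = 1 - 379.6990/467.3430 = 0.1875
W = 0.1875 * 6414.5170 = 1202.9578 kJ
Qc = 6414.5170 - 1202.9578 = 5211.5592 kJ

eta = 18.7537%, W = 1202.9578 kJ, Qc = 5211.5592 kJ


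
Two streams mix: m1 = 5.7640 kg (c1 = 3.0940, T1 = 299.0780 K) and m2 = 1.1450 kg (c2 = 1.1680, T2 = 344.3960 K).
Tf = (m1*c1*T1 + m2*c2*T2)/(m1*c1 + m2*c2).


num = 5794.2835
den = 19.1712
Tf = 302.2393 K

302.2393 K


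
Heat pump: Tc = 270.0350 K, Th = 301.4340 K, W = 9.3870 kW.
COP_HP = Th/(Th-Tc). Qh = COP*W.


COP = 301.4340 / 31.3990 = 9.6001
Qh = 9.6001 * 9.3870 = 90.1163 kW

COP = 9.6001, Qh = 90.1163 kW


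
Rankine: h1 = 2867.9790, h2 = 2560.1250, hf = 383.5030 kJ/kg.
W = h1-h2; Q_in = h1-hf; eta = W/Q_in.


W = 307.8540 kJ/kg
Q_in = 2484.4760 kJ/kg
eta = 0.1239 = 12.3911%

eta = 12.3911%


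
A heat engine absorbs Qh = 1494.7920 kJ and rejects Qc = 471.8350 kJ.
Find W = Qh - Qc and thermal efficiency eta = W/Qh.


W = 1494.7920 - 471.8350 = 1022.9570 kJ
eta = 1022.9570 / 1494.7920 = 0.6843 = 68.4347%

W = 1022.9570 kJ, eta = 68.4347%


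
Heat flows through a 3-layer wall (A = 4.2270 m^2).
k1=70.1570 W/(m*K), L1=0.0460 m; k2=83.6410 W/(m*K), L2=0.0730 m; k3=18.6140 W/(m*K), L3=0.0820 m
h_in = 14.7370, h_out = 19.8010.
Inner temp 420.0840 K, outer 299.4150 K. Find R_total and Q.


R_conv_in = 1/(14.7370*4.2270) = 0.0161
R_1 = 0.0460/(70.1570*4.2270) = 0.0002
R_2 = 0.0730/(83.6410*4.2270) = 0.0002
R_3 = 0.0820/(18.6140*4.2270) = 0.0010
R_conv_out = 1/(19.8010*4.2270) = 0.0119
R_total = 0.0294 K/W
Q = 120.6690 / 0.0294 = 4103.7652 W

R_total = 0.0294 K/W, Q = 4103.7652 W


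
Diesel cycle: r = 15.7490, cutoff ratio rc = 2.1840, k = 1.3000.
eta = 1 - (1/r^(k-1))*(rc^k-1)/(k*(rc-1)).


r^(k-1) = 2.2865
rc^k = 2.7608
eta = 0.4997 = 49.9702%

49.9702%


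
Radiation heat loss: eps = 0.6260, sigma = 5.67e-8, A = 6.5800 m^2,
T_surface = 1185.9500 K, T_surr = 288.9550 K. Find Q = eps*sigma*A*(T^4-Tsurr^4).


T^4 = 1.9782e+12
Tsurr^4 = 6.9714e+09
Q = 0.6260 * 5.67e-8 * 6.5800 * 1.9712e+12 = 460379.0771 W

460379.0771 W


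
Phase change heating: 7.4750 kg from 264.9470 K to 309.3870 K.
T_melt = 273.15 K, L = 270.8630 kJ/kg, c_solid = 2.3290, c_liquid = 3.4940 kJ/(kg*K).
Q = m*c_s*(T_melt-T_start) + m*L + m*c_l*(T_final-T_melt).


Q1 (sensible, solid) = 7.4750 * 2.3290 * 8.2030 = 142.8083 kJ
Q2 (latent) = 7.4750 * 270.8630 = 2024.7009 kJ
Q3 (sensible, liquid) = 7.4750 * 3.4940 * 36.2370 = 946.4253 kJ
Q_total = 3113.9345 kJ

3113.9345 kJ


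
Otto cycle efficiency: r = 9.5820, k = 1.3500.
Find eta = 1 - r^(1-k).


r^(k-1) = 2.2055
eta = 1 - 1/2.2055 = 0.5466 = 54.6591%

54.6591%


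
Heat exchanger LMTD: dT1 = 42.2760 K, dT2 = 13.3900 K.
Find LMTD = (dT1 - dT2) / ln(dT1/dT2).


dT1/dT2 = 3.1573
ln(dT1/dT2) = 1.1497
LMTD = 28.8860 / 1.1497 = 25.1246 K

25.1246 K


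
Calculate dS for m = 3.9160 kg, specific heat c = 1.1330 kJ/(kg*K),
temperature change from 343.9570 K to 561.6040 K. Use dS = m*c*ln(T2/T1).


T2/T1 = 1.6328
ln(T2/T1) = 0.4903
dS = 3.9160 * 1.1330 * 0.4903 = 2.1753 kJ/K

2.1753 kJ/K


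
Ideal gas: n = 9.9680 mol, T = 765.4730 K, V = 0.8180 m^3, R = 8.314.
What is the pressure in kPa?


P = nRT/V = 9.9680 * 8.314 * 765.4730 / 0.8180
= 63437.7727 / 0.8180 = 77552.2893 Pa = 77.5523 kPa

77.5523 kPa


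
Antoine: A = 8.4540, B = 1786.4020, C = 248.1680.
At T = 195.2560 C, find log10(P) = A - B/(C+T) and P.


C+T = 443.4240
B/(C+T) = 4.0287
log10(P) = 8.4540 - 4.0287 = 4.4253
P = 10^4.4253 = 26628.4391 mmHg

26628.4391 mmHg


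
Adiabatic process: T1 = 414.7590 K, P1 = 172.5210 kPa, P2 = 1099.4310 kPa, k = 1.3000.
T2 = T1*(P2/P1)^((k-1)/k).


(k-1)/k = 0.2308
(P2/P1)^exp = 1.5333
T2 = 414.7590 * 1.5333 = 635.9303 K

635.9303 K


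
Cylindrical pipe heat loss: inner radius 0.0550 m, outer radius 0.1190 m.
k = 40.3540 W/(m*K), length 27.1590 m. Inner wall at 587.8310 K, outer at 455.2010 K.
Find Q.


dT = 132.6300 K
ln(ro/ri) = 0.7718
Q = 2*pi*40.3540*27.1590*132.6300 / 0.7718 = 1183375.7962 W

1183375.7962 W


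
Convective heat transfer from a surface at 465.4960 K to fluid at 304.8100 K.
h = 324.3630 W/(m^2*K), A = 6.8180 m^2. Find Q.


dT = 160.6860 K
Q = 324.3630 * 6.8180 * 160.6860 = 355358.2032 W

355358.2032 W


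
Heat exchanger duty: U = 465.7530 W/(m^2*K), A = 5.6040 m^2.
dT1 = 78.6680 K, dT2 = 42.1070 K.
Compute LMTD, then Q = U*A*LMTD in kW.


LMTD = 58.4955 K
Q = 465.7530 * 5.6040 * 58.4955 = 152677.9163 W = 152.6779 kW

152.6779 kW


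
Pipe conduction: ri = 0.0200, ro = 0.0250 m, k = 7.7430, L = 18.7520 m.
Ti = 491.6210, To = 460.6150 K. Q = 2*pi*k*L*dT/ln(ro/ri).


dT = 31.0060 K
ln(ro/ri) = 0.2231
Q = 2*pi*7.7430*18.7520*31.0060 / 0.2231 = 126764.6390 W

126764.6390 W


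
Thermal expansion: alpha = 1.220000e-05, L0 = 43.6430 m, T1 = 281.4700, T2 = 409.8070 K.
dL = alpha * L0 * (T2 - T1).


dT = 128.3370 K
dL = 1.220000e-05 * 43.6430 * 128.3370 = 0.068332 m
L_final = 43.711332 m

dL = 0.068332 m


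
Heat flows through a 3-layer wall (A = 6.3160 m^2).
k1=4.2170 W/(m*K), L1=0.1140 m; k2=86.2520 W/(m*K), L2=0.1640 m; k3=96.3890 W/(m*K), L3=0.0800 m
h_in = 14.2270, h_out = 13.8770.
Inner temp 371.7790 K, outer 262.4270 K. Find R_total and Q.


R_conv_in = 1/(14.2270*6.3160) = 0.0111
R_1 = 0.1140/(4.2170*6.3160) = 0.0043
R_2 = 0.1640/(86.2520*6.3160) = 0.0003
R_3 = 0.0800/(96.3890*6.3160) = 0.0001
R_conv_out = 1/(13.8770*6.3160) = 0.0114
R_total = 0.0273 K/W
Q = 109.3520 / 0.0273 = 4012.8152 W

R_total = 0.0273 K/W, Q = 4012.8152 W


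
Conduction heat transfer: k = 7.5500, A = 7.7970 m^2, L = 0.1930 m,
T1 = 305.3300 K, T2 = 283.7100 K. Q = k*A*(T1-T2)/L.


dT = 21.6200 K
Q = 7.5500 * 7.7970 * 21.6200 / 0.1930 = 6594.3632 W

6594.3632 W


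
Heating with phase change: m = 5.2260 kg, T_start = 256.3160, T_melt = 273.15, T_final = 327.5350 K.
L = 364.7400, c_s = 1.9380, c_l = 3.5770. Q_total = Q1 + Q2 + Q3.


Q1 (sensible, solid) = 5.2260 * 1.9380 * 16.8340 = 170.4945 kJ
Q2 (latent) = 5.2260 * 364.7400 = 1906.1312 kJ
Q3 (sensible, liquid) = 5.2260 * 3.5770 * 54.3850 = 1016.6407 kJ
Q_total = 3093.2665 kJ

3093.2665 kJ


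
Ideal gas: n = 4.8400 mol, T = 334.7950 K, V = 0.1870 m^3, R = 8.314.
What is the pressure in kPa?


P = nRT/V = 4.8400 * 8.314 * 334.7950 / 0.1870
= 13472.0704 / 0.1870 = 72043.1575 Pa = 72.0432 kPa

72.0432 kPa


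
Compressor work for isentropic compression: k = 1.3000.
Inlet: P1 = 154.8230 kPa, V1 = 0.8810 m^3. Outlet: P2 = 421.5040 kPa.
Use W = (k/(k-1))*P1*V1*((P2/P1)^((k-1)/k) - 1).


(k-1)/k = 0.2308
(P2/P1)^exp = 1.2600
W = 4.3333 * 154.8230 * 0.8810 * (1.2600 - 1) = 153.6870 kJ

153.6870 kJ


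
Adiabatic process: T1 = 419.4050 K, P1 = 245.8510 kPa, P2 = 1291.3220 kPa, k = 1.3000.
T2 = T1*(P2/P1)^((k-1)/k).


(k-1)/k = 0.2308
(P2/P1)^exp = 1.4663
T2 = 419.4050 * 1.4663 = 614.9943 K

614.9943 K


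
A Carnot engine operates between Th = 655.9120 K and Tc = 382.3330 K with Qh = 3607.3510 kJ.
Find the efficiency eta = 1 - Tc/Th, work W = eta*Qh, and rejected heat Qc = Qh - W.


eta = 1 - 382.3330/655.9120 = 0.4171
W = 0.4171 * 3607.3510 = 1504.6157 kJ
Qc = 3607.3510 - 1504.6157 = 2102.7353 kJ

eta = 41.7097%, W = 1504.6157 kJ, Qc = 2102.7353 kJ


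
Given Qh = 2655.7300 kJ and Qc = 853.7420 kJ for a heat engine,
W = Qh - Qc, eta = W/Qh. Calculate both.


W = 2655.7300 - 853.7420 = 1801.9880 kJ
eta = 1801.9880 / 2655.7300 = 0.6785 = 67.8528%

W = 1801.9880 kJ, eta = 67.8528%


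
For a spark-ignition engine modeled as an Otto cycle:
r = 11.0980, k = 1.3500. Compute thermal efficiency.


r^(k-1) = 2.3219
eta = 1 - 1/2.3219 = 0.5693 = 56.9310%

56.9310%


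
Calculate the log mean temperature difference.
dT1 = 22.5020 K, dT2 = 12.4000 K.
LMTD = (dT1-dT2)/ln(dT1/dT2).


dT1/dT2 = 1.8147
ln(dT1/dT2) = 0.5959
LMTD = 10.1020 / 0.5959 = 16.9523 K

16.9523 K


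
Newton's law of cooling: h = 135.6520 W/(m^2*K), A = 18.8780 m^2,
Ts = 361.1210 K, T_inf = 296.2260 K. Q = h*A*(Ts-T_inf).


dT = 64.8950 K
Q = 135.6520 * 18.8780 * 64.8950 = 166185.6116 W

166185.6116 W


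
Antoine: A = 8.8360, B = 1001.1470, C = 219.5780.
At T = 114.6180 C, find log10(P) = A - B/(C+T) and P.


C+T = 334.1960
B/(C+T) = 2.9957
log10(P) = 8.8360 - 2.9957 = 5.8403
P = 10^5.8403 = 692327.9119 mmHg

692327.9119 mmHg


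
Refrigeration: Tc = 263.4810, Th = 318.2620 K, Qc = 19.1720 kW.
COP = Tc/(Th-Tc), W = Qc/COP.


COP = 263.4810 / 54.7810 = 4.8097
W = 19.1720 / 4.8097 = 3.9861 kW

COP = 4.8097, W = 3.9861 kW


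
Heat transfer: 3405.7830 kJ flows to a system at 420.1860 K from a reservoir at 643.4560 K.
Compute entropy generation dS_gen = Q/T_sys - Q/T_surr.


dS_sys = 3405.7830/420.1860 = 8.1054 kJ/K
dS_surr = -3405.7830/643.4560 = -5.2930 kJ/K
dS_gen = 8.1054 - 5.2930 = 2.8125 kJ/K (irreversible)

dS_gen = 2.8125 kJ/K, irreversible


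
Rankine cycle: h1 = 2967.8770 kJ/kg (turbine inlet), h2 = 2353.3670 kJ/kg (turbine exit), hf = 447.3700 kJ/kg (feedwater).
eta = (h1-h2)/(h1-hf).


W = 614.5100 kJ/kg
Q_in = 2520.5070 kJ/kg
eta = 0.2438 = 24.3804%

eta = 24.3804%


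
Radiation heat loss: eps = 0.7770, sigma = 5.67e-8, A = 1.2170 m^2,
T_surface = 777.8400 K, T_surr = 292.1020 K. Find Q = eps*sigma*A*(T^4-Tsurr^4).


T^4 = 3.6607e+11
Tsurr^4 = 7.2801e+09
Q = 0.7770 * 5.67e-8 * 1.2170 * 3.5879e+11 = 19236.7517 W

19236.7517 W


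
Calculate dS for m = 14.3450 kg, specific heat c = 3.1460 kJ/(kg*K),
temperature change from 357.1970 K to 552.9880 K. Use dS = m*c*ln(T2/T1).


T2/T1 = 1.5481
ln(T2/T1) = 0.4370
dS = 14.3450 * 3.1460 * 0.4370 = 19.7237 kJ/K

19.7237 kJ/K


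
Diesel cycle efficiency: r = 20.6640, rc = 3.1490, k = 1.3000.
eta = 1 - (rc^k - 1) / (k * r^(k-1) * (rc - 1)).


r^(k-1) = 2.4806
rc^k = 4.4425
eta = 0.5033 = 50.3264%

50.3264%


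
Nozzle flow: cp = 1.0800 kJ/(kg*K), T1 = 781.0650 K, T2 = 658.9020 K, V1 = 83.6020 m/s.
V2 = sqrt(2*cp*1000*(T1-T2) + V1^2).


dT = 122.1630 K
2*cp*1000*dT = 263872.0800
V1^2 = 6989.2944
V2 = sqrt(270861.3744) = 520.4434 m/s

520.4434 m/s


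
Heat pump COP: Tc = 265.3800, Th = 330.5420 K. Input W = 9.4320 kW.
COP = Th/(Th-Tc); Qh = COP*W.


COP = 330.5420 / 65.1620 = 5.0726
Qh = 5.0726 * 9.4320 = 47.8449 kW

COP = 5.0726, Qh = 47.8449 kW


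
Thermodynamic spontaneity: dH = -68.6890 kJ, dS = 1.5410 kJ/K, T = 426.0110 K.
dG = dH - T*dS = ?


T*dS = 426.0110 * 1.5410 = 656.4830 kJ
dG = -68.6890 - 656.4830 = -725.1720 kJ (spontaneous)

dG = -725.1720 kJ, spontaneous


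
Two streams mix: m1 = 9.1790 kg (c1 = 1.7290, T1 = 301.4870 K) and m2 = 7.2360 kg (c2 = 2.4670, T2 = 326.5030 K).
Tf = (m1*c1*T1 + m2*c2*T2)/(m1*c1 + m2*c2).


num = 10613.2210
den = 33.7217
Tf = 314.7297 K

314.7297 K


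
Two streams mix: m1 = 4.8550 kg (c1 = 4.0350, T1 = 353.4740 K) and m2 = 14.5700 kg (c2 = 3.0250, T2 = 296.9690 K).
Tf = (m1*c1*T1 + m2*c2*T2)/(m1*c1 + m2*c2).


num = 20013.2151
den = 63.6642
Tf = 314.3560 K

314.3560 K


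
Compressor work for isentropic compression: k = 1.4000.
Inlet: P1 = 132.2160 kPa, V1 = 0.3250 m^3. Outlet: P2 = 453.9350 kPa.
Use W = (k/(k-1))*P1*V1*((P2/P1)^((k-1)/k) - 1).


(k-1)/k = 0.2857
(P2/P1)^exp = 1.4225
W = 3.5000 * 132.2160 * 0.3250 * (1.4225 - 1) = 63.5459 kJ

63.5459 kJ


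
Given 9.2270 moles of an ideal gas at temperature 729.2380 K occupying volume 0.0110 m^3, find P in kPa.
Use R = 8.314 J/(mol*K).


P = nRT/V = 9.2270 * 8.314 * 729.2380 / 0.0110
= 55942.2374 / 0.0110 = 5085657.9475 Pa = 5085.6579 kPa

5085.6579 kPa


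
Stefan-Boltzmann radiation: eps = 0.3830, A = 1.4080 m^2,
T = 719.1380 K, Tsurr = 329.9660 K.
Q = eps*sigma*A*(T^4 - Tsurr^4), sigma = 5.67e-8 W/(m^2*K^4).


T^4 = 2.6745e+11
Tsurr^4 = 1.1854e+10
Q = 0.3830 * 5.67e-8 * 1.4080 * 2.5560e+11 = 7815.2817 W

7815.2817 W


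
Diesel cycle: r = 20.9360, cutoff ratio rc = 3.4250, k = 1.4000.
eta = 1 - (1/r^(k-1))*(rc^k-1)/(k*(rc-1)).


r^(k-1) = 3.3757
rc^k = 5.6043
eta = 0.5982 = 59.8236%

59.8236%


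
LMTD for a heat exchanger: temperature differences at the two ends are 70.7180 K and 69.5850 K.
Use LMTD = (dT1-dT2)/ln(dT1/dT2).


dT1/dT2 = 1.0163
ln(dT1/dT2) = 0.0162
LMTD = 1.1330 / 0.0162 = 70.1500 K

70.1500 K


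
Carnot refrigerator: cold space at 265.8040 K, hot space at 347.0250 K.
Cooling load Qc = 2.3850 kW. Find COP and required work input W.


COP = 265.8040 / 81.2210 = 3.2726
W = 2.3850 / 3.2726 = 0.7288 kW

COP = 3.2726, W = 0.7288 kW


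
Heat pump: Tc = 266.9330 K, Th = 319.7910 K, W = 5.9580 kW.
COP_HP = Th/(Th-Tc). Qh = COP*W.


COP = 319.7910 / 52.8580 = 6.0500
Qh = 6.0500 * 5.9580 = 36.0459 kW

COP = 6.0500, Qh = 36.0459 kW


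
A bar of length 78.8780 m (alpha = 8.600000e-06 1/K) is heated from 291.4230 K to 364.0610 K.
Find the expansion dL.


dT = 72.6380 K
dL = 8.600000e-06 * 78.8780 * 72.6380 = 0.049274 m
L_final = 78.927274 m

dL = 0.049274 m


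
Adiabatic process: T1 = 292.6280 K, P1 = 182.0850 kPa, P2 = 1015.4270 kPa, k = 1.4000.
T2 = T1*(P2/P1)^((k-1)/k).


(k-1)/k = 0.2857
(P2/P1)^exp = 1.6340
T2 = 292.6280 * 1.6340 = 478.1517 K

478.1517 K


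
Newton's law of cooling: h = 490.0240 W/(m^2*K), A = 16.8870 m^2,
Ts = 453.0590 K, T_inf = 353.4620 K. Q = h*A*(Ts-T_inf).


dT = 99.5970 K
Q = 490.0240 * 16.8870 * 99.5970 = 824168.6896 W

824168.6896 W


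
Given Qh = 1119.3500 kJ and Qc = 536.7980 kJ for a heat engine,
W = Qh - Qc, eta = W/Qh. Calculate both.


W = 1119.3500 - 536.7980 = 582.5520 kJ
eta = 582.5520 / 1119.3500 = 0.5204 = 52.0438%

W = 582.5520 kJ, eta = 52.0438%


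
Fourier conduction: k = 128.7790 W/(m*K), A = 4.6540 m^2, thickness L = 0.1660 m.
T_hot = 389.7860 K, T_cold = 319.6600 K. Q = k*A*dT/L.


dT = 70.1260 K
Q = 128.7790 * 4.6540 * 70.1260 / 0.1660 = 253187.5852 W

253187.5852 W


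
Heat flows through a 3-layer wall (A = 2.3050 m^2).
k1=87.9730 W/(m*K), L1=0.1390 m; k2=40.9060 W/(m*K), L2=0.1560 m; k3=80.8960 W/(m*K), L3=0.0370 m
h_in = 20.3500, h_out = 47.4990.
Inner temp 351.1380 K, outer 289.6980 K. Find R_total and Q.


R_conv_in = 1/(20.3500*2.3050) = 0.0213
R_1 = 0.1390/(87.9730*2.3050) = 0.0007
R_2 = 0.1560/(40.9060*2.3050) = 0.0017
R_3 = 0.0370/(80.8960*2.3050) = 0.0002
R_conv_out = 1/(47.4990*2.3050) = 0.0091
R_total = 0.0330 K/W
Q = 61.4400 / 0.0330 = 1862.3286 W

R_total = 0.0330 K/W, Q = 1862.3286 W


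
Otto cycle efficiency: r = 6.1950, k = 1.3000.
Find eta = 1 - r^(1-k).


r^(k-1) = 1.7283
eta = 1 - 1/1.7283 = 0.4214 = 42.1388%

42.1388%


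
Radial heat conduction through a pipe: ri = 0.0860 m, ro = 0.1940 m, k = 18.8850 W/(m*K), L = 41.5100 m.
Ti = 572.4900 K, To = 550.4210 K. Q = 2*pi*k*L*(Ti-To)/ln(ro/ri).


dT = 22.0690 K
ln(ro/ri) = 0.8135
Q = 2*pi*18.8850*41.5100*22.0690 / 0.8135 = 133619.2067 W

133619.2067 W


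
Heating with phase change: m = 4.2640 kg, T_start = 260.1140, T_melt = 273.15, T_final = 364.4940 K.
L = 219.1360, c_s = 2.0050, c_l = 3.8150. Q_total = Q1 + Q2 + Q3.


Q1 (sensible, solid) = 4.2640 * 2.0050 * 13.0360 = 111.4489 kJ
Q2 (latent) = 4.2640 * 219.1360 = 934.3959 kJ
Q3 (sensible, liquid) = 4.2640 * 3.8150 * 91.3440 = 1485.9075 kJ
Q_total = 2531.7523 kJ

2531.7523 kJ


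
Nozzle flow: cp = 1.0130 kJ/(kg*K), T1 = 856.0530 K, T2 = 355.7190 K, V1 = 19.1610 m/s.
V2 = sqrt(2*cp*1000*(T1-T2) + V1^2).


dT = 500.3340 K
2*cp*1000*dT = 1013676.6840
V1^2 = 367.1439
V2 = sqrt(1014043.8279) = 1006.9974 m/s

1006.9974 m/s


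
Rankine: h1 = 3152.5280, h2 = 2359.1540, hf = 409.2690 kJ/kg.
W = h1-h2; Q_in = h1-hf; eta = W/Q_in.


W = 793.3740 kJ/kg
Q_in = 2743.2590 kJ/kg
eta = 0.2892 = 28.9209%

eta = 28.9209%


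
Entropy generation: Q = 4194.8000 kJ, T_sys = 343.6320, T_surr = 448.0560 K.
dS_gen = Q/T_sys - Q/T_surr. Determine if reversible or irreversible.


dS_sys = 4194.8000/343.6320 = 12.2072 kJ/K
dS_surr = -4194.8000/448.0560 = -9.3622 kJ/K
dS_gen = 12.2072 - 9.3622 = 2.8450 kJ/K (irreversible)

dS_gen = 2.8450 kJ/K, irreversible


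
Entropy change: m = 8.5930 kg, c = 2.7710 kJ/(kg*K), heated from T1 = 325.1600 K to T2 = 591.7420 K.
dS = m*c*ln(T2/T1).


T2/T1 = 1.8198
ln(T2/T1) = 0.5988
dS = 8.5930 * 2.7710 * 0.5988 = 14.2570 kJ/K

14.2570 kJ/K


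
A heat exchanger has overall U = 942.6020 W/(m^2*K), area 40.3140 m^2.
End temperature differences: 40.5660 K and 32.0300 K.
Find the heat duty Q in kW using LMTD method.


LMTD = 36.1301 K
Q = 942.6020 * 40.3140 * 36.1301 = 1372945.8009 W = 1372.9458 kW

1372.9458 kW


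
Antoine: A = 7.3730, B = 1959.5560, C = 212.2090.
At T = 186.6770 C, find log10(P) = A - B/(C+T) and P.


C+T = 398.8860
B/(C+T) = 4.9126
log10(P) = 7.3730 - 4.9126 = 2.4604
P = 10^2.4604 = 288.6878 mmHg

288.6878 mmHg


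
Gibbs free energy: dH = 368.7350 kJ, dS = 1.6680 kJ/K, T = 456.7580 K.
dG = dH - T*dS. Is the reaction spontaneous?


T*dS = 456.7580 * 1.6680 = 761.8723 kJ
dG = 368.7350 - 761.8723 = -393.1373 kJ (spontaneous)

dG = -393.1373 kJ, spontaneous


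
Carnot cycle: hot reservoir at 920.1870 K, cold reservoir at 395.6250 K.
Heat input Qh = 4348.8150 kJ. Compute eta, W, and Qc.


eta = 1 - 395.6250/920.1870 = 0.5701
W = 0.5701 * 4348.8150 = 2479.0864 kJ
Qc = 4348.8150 - 2479.0864 = 1869.7286 kJ

eta = 57.0060%, W = 2479.0864 kJ, Qc = 1869.7286 kJ


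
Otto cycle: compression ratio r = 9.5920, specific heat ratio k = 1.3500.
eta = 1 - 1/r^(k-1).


r^(k-1) = 2.2063
eta = 1 - 1/2.2063 = 0.5468 = 54.6756%

54.6756%


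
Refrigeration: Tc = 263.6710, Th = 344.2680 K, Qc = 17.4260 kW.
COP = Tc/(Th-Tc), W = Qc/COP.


COP = 263.6710 / 80.5970 = 3.2715
W = 17.4260 / 3.2715 = 5.3267 kW

COP = 3.2715, W = 5.3267 kW


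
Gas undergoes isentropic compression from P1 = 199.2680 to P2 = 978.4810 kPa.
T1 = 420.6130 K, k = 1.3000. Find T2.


(k-1)/k = 0.2308
(P2/P1)^exp = 1.4437
T2 = 420.6130 * 1.4437 = 607.2545 K

607.2545 K


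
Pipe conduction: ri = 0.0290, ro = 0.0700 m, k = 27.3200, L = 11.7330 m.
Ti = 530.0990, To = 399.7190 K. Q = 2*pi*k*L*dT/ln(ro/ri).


dT = 130.3800 K
ln(ro/ri) = 0.8812
Q = 2*pi*27.3200*11.7330*130.3800 / 0.8812 = 297993.2399 W

297993.2399 W


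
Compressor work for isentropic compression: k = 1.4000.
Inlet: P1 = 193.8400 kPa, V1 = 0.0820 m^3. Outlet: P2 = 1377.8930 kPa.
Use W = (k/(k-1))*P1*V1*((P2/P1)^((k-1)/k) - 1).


(k-1)/k = 0.2857
(P2/P1)^exp = 1.7513
W = 3.5000 * 193.8400 * 0.0820 * (1.7513 - 1) = 41.7970 kJ

41.7970 kJ


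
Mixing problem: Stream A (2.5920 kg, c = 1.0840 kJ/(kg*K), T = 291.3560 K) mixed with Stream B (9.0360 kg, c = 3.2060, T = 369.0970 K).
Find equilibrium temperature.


num = 11511.1556
den = 31.7791
Tf = 362.2236 K

362.2236 K


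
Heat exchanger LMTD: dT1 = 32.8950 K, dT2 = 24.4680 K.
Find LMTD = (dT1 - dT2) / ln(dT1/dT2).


dT1/dT2 = 1.3444
ln(dT1/dT2) = 0.2960
LMTD = 8.4270 / 0.2960 = 28.4740 K

28.4740 K


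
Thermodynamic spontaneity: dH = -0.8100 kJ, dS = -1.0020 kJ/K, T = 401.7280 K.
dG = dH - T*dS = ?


T*dS = 401.7280 * -1.0020 = -402.5315 kJ
dG = -0.8100 + 402.5315 = 401.7215 kJ (non-spontaneous)

dG = 401.7215 kJ, non-spontaneous


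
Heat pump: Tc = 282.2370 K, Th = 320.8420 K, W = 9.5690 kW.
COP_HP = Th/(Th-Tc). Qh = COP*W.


COP = 320.8420 / 38.6050 = 8.3109
Qh = 8.3109 * 9.5690 = 79.5269 kW

COP = 8.3109, Qh = 79.5269 kW


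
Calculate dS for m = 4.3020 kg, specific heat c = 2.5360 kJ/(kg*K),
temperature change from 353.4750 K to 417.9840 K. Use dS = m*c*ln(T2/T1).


T2/T1 = 1.1825
ln(T2/T1) = 0.1676
dS = 4.3020 * 2.5360 * 0.1676 = 1.8288 kJ/K

1.8288 kJ/K


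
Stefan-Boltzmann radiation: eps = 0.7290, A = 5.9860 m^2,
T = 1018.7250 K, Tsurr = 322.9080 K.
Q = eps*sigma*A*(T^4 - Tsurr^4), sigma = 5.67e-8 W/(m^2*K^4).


T^4 = 1.0770e+12
Tsurr^4 = 1.0872e+10
Q = 0.7290 * 5.67e-8 * 5.9860 * 1.0662e+12 = 263796.4017 W

263796.4017 W


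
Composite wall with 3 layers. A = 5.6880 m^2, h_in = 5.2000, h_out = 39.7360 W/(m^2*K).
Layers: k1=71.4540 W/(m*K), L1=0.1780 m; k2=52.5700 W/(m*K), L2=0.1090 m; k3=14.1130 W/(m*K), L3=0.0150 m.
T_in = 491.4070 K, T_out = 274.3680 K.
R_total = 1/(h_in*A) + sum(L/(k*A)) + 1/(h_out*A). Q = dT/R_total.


R_conv_in = 1/(5.2000*5.6880) = 0.0338
R_1 = 0.1780/(71.4540*5.6880) = 0.0004
R_2 = 0.1090/(52.5700*5.6880) = 0.0004
R_3 = 0.0150/(14.1130*5.6880) = 0.0002
R_conv_out = 1/(39.7360*5.6880) = 0.0044
R_total = 0.0392 K/W
Q = 217.0390 / 0.0392 = 5533.4438 W

R_total = 0.0392 K/W, Q = 5533.4438 W


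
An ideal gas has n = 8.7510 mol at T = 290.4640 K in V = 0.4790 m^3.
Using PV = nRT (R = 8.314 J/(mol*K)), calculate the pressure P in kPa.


P = nRT/V = 8.7510 * 8.314 * 290.4640 / 0.4790
= 21132.9448 / 0.4790 = 44118.8826 Pa = 44.1189 kPa

44.1189 kPa


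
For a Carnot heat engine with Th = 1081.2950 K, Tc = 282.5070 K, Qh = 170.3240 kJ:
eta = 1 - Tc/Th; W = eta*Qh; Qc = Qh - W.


eta = 1 - 282.5070/1081.2950 = 0.7387
W = 0.7387 * 170.3240 = 125.8239 kJ
Qc = 170.3240 - 125.8239 = 44.5001 kJ

eta = 73.8733%, W = 125.8239 kJ, Qc = 44.5001 kJ


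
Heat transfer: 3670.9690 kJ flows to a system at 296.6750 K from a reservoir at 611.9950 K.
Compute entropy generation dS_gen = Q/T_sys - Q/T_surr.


dS_sys = 3670.9690/296.6750 = 12.3737 kJ/K
dS_surr = -3670.9690/611.9950 = -5.9984 kJ/K
dS_gen = 12.3737 - 5.9984 = 6.3753 kJ/K (irreversible)

dS_gen = 6.3753 kJ/K, irreversible


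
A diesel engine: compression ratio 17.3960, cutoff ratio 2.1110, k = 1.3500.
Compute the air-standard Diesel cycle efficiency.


r^(k-1) = 2.7174
rc^k = 2.7419
eta = 0.5726 = 57.2605%

57.2605%


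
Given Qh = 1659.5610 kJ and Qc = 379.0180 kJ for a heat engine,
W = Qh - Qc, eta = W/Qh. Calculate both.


W = 1659.5610 - 379.0180 = 1280.5430 kJ
eta = 1280.5430 / 1659.5610 = 0.7716 = 77.1616%

W = 1280.5430 kJ, eta = 77.1616%


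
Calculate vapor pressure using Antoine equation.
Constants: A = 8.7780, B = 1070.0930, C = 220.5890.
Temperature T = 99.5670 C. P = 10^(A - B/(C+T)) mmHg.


C+T = 320.1560
B/(C+T) = 3.3424
log10(P) = 8.7780 - 3.3424 = 5.4356
P = 10^5.4356 = 272639.5150 mmHg

272639.5150 mmHg


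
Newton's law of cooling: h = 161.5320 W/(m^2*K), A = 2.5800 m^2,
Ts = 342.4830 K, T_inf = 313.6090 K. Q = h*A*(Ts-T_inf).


dT = 28.8740 K
Q = 161.5320 * 2.5800 * 28.8740 = 12033.3134 W

12033.3134 W


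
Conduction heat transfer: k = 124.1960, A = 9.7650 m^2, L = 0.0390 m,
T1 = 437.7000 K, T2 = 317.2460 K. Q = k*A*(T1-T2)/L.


dT = 120.4540 K
Q = 124.1960 * 9.7650 * 120.4540 / 0.0390 = 3745730.0556 W

3745730.0556 W


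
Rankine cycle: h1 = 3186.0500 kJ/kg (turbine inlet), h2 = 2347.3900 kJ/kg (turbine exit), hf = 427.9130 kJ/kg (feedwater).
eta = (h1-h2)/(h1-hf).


W = 838.6600 kJ/kg
Q_in = 2758.1370 kJ/kg
eta = 0.3041 = 30.4068%

eta = 30.4068%


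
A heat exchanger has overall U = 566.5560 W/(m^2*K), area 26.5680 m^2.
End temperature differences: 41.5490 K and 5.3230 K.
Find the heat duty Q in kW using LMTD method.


LMTD = 17.6296 K
Q = 566.5560 * 26.5680 * 17.6296 = 265365.7313 W = 265.3657 kW

265.3657 kW


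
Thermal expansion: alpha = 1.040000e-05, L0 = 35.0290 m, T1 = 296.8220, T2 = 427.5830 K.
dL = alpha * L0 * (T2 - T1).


dT = 130.7610 K
dL = 1.040000e-05 * 35.0290 * 130.7610 = 0.047636 m
L_final = 35.076636 m

dL = 0.047636 m


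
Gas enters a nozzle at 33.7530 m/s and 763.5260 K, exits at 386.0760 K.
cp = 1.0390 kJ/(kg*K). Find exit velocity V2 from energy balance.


dT = 377.4500 K
2*cp*1000*dT = 784341.1000
V1^2 = 1139.2650
V2 = sqrt(785480.3650) = 886.2733 m/s

886.2733 m/s


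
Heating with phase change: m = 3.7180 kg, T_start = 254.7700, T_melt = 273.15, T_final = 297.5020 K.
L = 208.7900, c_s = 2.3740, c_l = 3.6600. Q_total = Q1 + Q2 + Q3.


Q1 (sensible, solid) = 3.7180 * 2.3740 * 18.3800 = 162.2317 kJ
Q2 (latent) = 3.7180 * 208.7900 = 776.2812 kJ
Q3 (sensible, liquid) = 3.7180 * 3.6600 * 24.3520 = 331.3791 kJ
Q_total = 1269.8920 kJ

1269.8920 kJ


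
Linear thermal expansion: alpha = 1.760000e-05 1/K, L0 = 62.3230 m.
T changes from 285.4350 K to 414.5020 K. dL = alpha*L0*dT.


dT = 129.0670 K
dL = 1.760000e-05 * 62.3230 * 129.0670 = 0.141572 m
L_final = 62.464572 m

dL = 0.141572 m


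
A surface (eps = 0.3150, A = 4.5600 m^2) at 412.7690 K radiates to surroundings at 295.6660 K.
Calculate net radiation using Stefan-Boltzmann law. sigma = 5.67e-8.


T^4 = 2.9029e+10
Tsurr^4 = 7.6420e+09
Q = 0.3150 * 5.67e-8 * 4.5600 * 2.1387e+10 = 1741.8218 W

1741.8218 W


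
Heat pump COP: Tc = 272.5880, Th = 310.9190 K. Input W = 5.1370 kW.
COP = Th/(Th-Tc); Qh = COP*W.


COP = 310.9190 / 38.3310 = 8.1114
Qh = 8.1114 * 5.1370 = 41.6684 kW

COP = 8.1114, Qh = 41.6684 kW
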